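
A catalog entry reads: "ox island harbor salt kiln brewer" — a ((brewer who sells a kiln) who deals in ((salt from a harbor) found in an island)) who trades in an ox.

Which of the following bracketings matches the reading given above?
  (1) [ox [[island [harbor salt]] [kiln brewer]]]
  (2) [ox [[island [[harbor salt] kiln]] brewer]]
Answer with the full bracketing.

[ox [[island [harbor salt]] [kiln brewer]]]

The paraphrase's head is the "brewer" part ("island harbor salt kiln brewer"); its modifier is "ox".
That top-level split, carried through the inner groups, gives [ox [[island [harbor salt]] [kiln brewer]]].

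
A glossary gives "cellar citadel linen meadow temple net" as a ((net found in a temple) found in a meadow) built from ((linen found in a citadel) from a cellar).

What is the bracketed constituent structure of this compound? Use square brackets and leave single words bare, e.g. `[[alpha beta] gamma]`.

[[cellar [citadel linen]] [meadow [temple net]]]

Whole compound: head "net" (specifically "meadow temple net"), modifier "cellar citadel linen".
Within "cellar citadel linen", the head is "linen" (specifically "citadel linen") and the modifier is "cellar".
Within "citadel linen", the head is "linen" and the modifier is "citadel".
Within "meadow temple net", the head is "net" (specifically "temple net") and the modifier is "meadow".
Within "temple net", the head is "net" and the modifier is "temple".
Assembled: [[cellar [citadel linen]] [meadow [temple net]]].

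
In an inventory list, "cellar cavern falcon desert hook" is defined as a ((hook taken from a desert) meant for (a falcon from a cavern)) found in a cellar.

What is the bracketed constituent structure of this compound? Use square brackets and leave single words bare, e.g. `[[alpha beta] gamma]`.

Overall it is a kind of hook (specifically "cavern falcon desert hook"); the modifier is "cellar".
Inside "cavern falcon desert hook": head "hook" (specifically "desert hook"), modifier "cavern falcon".
Inside "cavern falcon": head "falcon", modifier "cavern".
Inside "desert hook": head "hook", modifier "desert".
So the structure is [cellar [[cavern falcon] [desert hook]]].

[cellar [[cavern falcon] [desert hook]]]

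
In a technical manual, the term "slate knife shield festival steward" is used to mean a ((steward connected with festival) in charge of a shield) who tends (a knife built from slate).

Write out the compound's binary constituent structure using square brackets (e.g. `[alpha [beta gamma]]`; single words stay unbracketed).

Overall it is a kind of steward (specifically "shield festival steward"); the modifier is "slate knife".
"slate knife" → head "knife", modifier "slate".
"shield festival steward" → head "steward" (specifically "festival steward"), modifier "shield".
"festival steward" → head "steward", modifier "festival".
Putting it together: [[slate knife] [shield [festival steward]]].

[[slate knife] [shield [festival steward]]]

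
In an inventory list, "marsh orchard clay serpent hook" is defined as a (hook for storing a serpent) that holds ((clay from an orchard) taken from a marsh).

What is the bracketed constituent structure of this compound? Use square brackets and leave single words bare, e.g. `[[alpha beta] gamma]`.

[[marsh [orchard clay]] [serpent hook]]

Overall it is a kind of hook (specifically "serpent hook"); the modifier is "marsh orchard clay".
Within "marsh orchard clay", the head is "clay" (specifically "orchard clay") and the modifier is "marsh".
Within "orchard clay", the head is "clay" and the modifier is "orchard".
Within "serpent hook", the head is "hook" and the modifier is "serpent".
Putting it together: [[marsh [orchard clay]] [serpent hook]].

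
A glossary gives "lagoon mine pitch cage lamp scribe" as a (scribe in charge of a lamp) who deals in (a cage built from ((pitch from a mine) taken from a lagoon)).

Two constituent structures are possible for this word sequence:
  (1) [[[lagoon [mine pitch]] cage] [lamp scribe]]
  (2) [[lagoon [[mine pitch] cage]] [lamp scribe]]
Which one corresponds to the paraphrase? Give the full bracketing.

[[[lagoon [mine pitch]] cage] [lamp scribe]]

The paraphrase's head is the "scribe" part ("lamp scribe"); its modifier is "lagoon mine pitch cage".
That top-level split, carried through the inner groups, gives [[[lagoon [mine pitch]] cage] [lamp scribe]].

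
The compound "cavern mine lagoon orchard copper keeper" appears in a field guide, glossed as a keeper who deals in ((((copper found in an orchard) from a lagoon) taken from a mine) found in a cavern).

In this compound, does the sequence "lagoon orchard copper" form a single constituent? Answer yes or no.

The paraphrase groups the words so that "lagoon orchard copper" is one unit: it corresponds to a single parenthesized sub-phrase.
The full structure is [[cavern [mine [lagoon [orchard copper]]]] keeper], in which [lagoon orchard copper] is a constituent.

yes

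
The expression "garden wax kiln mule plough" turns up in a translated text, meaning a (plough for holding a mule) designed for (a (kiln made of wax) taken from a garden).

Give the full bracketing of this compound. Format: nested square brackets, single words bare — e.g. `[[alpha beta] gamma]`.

At the top level: head "plough" (specifically "mule plough"); modifier "garden wax kiln".
Inside "garden wax kiln": head "kiln" (specifically "wax kiln"), modifier "garden".
Inside "wax kiln": head "kiln", modifier "wax".
Inside "mule plough": head "plough", modifier "mule".
Putting it together: [[garden [wax kiln]] [mule plough]].

[[garden [wax kiln]] [mule plough]]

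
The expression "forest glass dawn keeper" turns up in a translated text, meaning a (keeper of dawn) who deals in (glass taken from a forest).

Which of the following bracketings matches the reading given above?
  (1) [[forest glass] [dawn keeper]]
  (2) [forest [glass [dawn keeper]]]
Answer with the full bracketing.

The paraphrase's head is the "keeper" part ("dawn keeper"); its modifier is "forest glass".
That top-level split, carried through the inner groups, gives [[forest glass] [dawn keeper]].

[[forest glass] [dawn keeper]]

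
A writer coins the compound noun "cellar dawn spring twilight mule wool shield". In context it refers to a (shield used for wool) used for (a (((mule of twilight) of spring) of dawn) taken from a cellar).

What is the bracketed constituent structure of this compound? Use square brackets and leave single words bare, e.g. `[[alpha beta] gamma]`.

[[cellar [dawn [spring [twilight mule]]]] [wool shield]]

Whole compound: head "shield" (specifically "wool shield"), modifier "cellar dawn spring twilight mule".
"cellar dawn spring twilight mule" → head "mule" (specifically "dawn spring twilight mule"), modifier "cellar".
"dawn spring twilight mule" → head "mule" (specifically "spring twilight mule"), modifier "dawn".
"spring twilight mule" → head "mule" (specifically "twilight mule"), modifier "spring".
"twilight mule" → head "mule", modifier "twilight".
"wool shield" → head "shield", modifier "wool".
So the structure is [[cellar [dawn [spring [twilight mule]]]] [wool shield]].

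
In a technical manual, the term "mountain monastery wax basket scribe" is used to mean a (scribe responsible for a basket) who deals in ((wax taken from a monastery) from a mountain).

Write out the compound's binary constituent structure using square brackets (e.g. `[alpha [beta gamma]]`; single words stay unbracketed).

[[mountain [monastery wax]] [basket scribe]]

The outermost head in the paraphrase is "scribe" (specifically "basket scribe"), modified by "mountain monastery wax".
Within "mountain monastery wax", the head is "wax" (specifically "monastery wax") and the modifier is "mountain".
Within "monastery wax", the head is "wax" and the modifier is "monastery".
Within "basket scribe", the head is "scribe" and the modifier is "basket".
Assembled: [[mountain [monastery wax]] [basket scribe]].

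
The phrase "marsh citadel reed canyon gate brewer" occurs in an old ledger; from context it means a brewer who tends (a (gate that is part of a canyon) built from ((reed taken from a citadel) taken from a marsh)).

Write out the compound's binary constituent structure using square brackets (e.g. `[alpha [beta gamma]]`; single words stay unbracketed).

At the top level: head "brewer"; modifier "marsh citadel reed canyon gate".
Within "marsh citadel reed canyon gate", the head is "gate" (specifically "canyon gate") and the modifier is "marsh citadel reed".
Within "marsh citadel reed", the head is "reed" (specifically "citadel reed") and the modifier is "marsh".
Within "citadel reed", the head is "reed" and the modifier is "citadel".
Within "canyon gate", the head is "gate" and the modifier is "canyon".
Putting it together: [[[marsh [citadel reed]] [canyon gate]] brewer].

[[[marsh [citadel reed]] [canyon gate]] brewer]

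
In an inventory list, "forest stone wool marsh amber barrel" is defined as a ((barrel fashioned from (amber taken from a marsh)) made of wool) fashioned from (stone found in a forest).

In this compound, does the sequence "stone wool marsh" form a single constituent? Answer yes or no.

no

The top-level split is [forest stone] [wool marsh amber barrel]; the full structure is [[forest stone] [wool [[marsh amber] barrel]]].
"stone wool marsh" straddles a constituent boundary, so it is not a single unit.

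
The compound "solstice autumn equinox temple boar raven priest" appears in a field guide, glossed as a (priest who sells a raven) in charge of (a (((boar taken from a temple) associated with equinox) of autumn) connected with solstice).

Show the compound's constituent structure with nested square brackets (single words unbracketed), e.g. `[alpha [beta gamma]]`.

Whole compound: head "priest" (specifically "raven priest"), modifier "solstice autumn equinox temple boar".
Within "solstice autumn equinox temple boar", the head is "boar" (specifically "autumn equinox temple boar") and the modifier is "solstice".
Within "autumn equinox temple boar", the head is "boar" (specifically "equinox temple boar") and the modifier is "autumn".
Within "equinox temple boar", the head is "boar" (specifically "temple boar") and the modifier is "equinox".
Within "temple boar", the head is "boar" and the modifier is "temple".
Within "raven priest", the head is "priest" and the modifier is "raven".
Putting it together: [[solstice [autumn [equinox [temple boar]]]] [raven priest]].

[[solstice [autumn [equinox [temple boar]]]] [raven priest]]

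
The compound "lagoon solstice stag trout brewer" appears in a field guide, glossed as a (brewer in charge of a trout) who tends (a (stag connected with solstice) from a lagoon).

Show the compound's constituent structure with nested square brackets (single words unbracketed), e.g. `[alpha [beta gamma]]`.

[[lagoon [solstice stag]] [trout brewer]]

The outermost head in the paraphrase is "brewer" (specifically "trout brewer"), modified by "lagoon solstice stag".
Within "lagoon solstice stag", the head is "stag" (specifically "solstice stag") and the modifier is "lagoon".
Within "solstice stag", the head is "stag" and the modifier is "solstice".
Within "trout brewer", the head is "brewer" and the modifier is "trout".
Assembled: [[lagoon [solstice stag]] [trout brewer]].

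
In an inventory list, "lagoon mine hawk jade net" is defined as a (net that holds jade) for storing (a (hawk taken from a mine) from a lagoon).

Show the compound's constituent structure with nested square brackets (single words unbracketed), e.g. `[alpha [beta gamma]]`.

Whole compound: head "net" (specifically "jade net"), modifier "lagoon mine hawk".
Within "lagoon mine hawk", the head is "hawk" (specifically "mine hawk") and the modifier is "lagoon".
Within "mine hawk", the head is "hawk" and the modifier is "mine".
Within "jade net", the head is "net" and the modifier is "jade".
Putting it together: [[lagoon [mine hawk]] [jade net]].

[[lagoon [mine hawk]] [jade net]]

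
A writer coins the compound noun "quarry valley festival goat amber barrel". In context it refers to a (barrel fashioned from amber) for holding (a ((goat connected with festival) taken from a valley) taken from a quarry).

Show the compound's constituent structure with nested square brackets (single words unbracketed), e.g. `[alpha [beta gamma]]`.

[[quarry [valley [festival goat]]] [amber barrel]]

Overall it is a kind of barrel (specifically "amber barrel"); the modifier is "quarry valley festival goat".
Within "quarry valley festival goat", the head is "goat" (specifically "valley festival goat") and the modifier is "quarry".
Within "valley festival goat", the head is "goat" (specifically "festival goat") and the modifier is "valley".
Within "festival goat", the head is "goat" and the modifier is "festival".
Within "amber barrel", the head is "barrel" and the modifier is "amber".
So the structure is [[quarry [valley [festival goat]]] [amber barrel]].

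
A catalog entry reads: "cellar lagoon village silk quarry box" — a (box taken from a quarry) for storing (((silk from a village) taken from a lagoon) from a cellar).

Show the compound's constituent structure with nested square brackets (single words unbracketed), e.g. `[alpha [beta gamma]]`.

Overall it is a kind of box (specifically "quarry box"); the modifier is "cellar lagoon village silk".
"cellar lagoon village silk" → head "silk" (specifically "lagoon village silk"), modifier "cellar".
"lagoon village silk" → head "silk" (specifically "village silk"), modifier "lagoon".
"village silk" → head "silk", modifier "village".
"quarry box" → head "box", modifier "quarry".
Putting it together: [[cellar [lagoon [village silk]]] [quarry box]].

[[cellar [lagoon [village silk]]] [quarry box]]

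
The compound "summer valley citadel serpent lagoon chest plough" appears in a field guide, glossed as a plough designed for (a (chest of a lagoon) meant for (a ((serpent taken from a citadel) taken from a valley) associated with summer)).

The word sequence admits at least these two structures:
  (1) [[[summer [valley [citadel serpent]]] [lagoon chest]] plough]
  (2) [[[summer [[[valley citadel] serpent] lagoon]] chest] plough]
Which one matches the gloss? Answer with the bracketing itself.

The paraphrase's head is the "plough" part ("plough"); its modifier is "summer valley citadel serpent lagoon chest".
That top-level split, carried through the inner groups, gives [[[summer [valley [citadel serpent]]] [lagoon chest]] plough].

[[[summer [valley [citadel serpent]]] [lagoon chest]] plough]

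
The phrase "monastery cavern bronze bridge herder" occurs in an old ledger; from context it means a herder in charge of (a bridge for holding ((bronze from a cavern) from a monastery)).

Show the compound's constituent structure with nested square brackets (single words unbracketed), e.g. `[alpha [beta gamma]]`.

Overall it is a kind of herder; the modifier is "monastery cavern bronze bridge".
Within "monastery cavern bronze bridge", the head is "bridge" and the modifier is "monastery cavern bronze".
Within "monastery cavern bronze", the head is "bronze" (specifically "cavern bronze") and the modifier is "monastery".
Within "cavern bronze", the head is "bronze" and the modifier is "cavern".
So the structure is [[[monastery [cavern bronze]] bridge] herder].

[[[monastery [cavern bronze]] bridge] herder]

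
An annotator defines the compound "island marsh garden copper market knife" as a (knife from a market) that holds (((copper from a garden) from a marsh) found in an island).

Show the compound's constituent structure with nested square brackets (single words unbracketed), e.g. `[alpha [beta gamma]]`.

[[island [marsh [garden copper]]] [market knife]]

The outermost head in the paraphrase is "knife" (specifically "market knife"), modified by "island marsh garden copper".
"island marsh garden copper" → head "copper" (specifically "marsh garden copper"), modifier "island".
"marsh garden copper" → head "copper" (specifically "garden copper"), modifier "marsh".
"garden copper" → head "copper", modifier "garden".
"market knife" → head "knife", modifier "market".
Assembled: [[island [marsh [garden copper]]] [market knife]].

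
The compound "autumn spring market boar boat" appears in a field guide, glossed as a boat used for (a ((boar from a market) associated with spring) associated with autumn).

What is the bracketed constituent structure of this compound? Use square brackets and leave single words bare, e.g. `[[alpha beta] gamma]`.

[[autumn [spring [market boar]]] boat]

Whole compound: head "boat", modifier "autumn spring market boar".
"autumn spring market boar" → head "boar" (specifically "spring market boar"), modifier "autumn".
"spring market boar" → head "boar" (specifically "market boar"), modifier "spring".
"market boar" → head "boar", modifier "market".
Assembled: [[autumn [spring [market boar]]] boat].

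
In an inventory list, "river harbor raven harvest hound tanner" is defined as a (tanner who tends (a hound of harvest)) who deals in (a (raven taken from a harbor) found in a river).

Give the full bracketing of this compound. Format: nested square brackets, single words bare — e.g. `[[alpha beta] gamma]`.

At the top level: head "tanner" (specifically "harvest hound tanner"); modifier "river harbor raven".
"river harbor raven" → head "raven" (specifically "harbor raven"), modifier "river".
"harbor raven" → head "raven", modifier "harbor".
"harvest hound tanner" → head "tanner", modifier "harvest hound".
"harvest hound" → head "hound", modifier "harvest".
Putting it together: [[river [harbor raven]] [[harvest hound] tanner]].

[[river [harbor raven]] [[harvest hound] tanner]]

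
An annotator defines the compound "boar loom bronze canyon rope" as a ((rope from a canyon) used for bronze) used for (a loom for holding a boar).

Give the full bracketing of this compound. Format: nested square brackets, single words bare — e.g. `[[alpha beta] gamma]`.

[[boar loom] [bronze [canyon rope]]]

Whole compound: head "rope" (specifically "bronze canyon rope"), modifier "boar loom".
Within "boar loom", the head is "loom" and the modifier is "boar".
Within "bronze canyon rope", the head is "rope" (specifically "canyon rope") and the modifier is "bronze".
Within "canyon rope", the head is "rope" and the modifier is "canyon".
So the structure is [[boar loom] [bronze [canyon rope]]].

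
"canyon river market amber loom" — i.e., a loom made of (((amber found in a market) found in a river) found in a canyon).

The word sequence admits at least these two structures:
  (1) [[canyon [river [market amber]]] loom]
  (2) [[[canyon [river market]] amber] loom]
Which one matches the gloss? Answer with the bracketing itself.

[[canyon [river [market amber]]] loom]

The paraphrase's head is the "loom" part ("loom"); its modifier is "canyon river market amber".
That top-level split, carried through the inner groups, gives [[canyon [river [market amber]]] loom].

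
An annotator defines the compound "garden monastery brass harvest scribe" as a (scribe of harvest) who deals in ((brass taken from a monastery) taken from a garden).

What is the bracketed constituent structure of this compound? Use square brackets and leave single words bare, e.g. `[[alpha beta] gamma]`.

Overall it is a kind of scribe (specifically "harvest scribe"); the modifier is "garden monastery brass".
"garden monastery brass" → head "brass" (specifically "monastery brass"), modifier "garden".
"monastery brass" → head "brass", modifier "monastery".
"harvest scribe" → head "scribe", modifier "harvest".
Putting it together: [[garden [monastery brass]] [harvest scribe]].

[[garden [monastery brass]] [harvest scribe]]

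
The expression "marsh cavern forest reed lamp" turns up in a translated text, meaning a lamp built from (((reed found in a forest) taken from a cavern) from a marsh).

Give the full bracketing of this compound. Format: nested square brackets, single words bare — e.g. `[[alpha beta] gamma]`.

[[marsh [cavern [forest reed]]] lamp]

Whole compound: head "lamp", modifier "marsh cavern forest reed".
"marsh cavern forest reed" → head "reed" (specifically "cavern forest reed"), modifier "marsh".
"cavern forest reed" → head "reed" (specifically "forest reed"), modifier "cavern".
"forest reed" → head "reed", modifier "forest".
So the structure is [[marsh [cavern [forest reed]]] lamp].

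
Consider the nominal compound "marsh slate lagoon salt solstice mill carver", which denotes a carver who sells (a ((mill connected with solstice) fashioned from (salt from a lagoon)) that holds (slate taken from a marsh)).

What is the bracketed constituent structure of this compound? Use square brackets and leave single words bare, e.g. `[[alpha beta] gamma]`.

The outermost head in the paraphrase is "carver", modified by "marsh slate lagoon salt solstice mill".
Within "marsh slate lagoon salt solstice mill", the head is "mill" (specifically "lagoon salt solstice mill") and the modifier is "marsh slate".
Within "marsh slate", the head is "slate" and the modifier is "marsh".
Within "lagoon salt solstice mill", the head is "mill" (specifically "solstice mill") and the modifier is "lagoon salt".
Within "lagoon salt", the head is "salt" and the modifier is "lagoon".
Within "solstice mill", the head is "mill" and the modifier is "solstice".
Assembled: [[[marsh slate] [[lagoon salt] [solstice mill]]] carver].

[[[marsh slate] [[lagoon salt] [solstice mill]]] carver]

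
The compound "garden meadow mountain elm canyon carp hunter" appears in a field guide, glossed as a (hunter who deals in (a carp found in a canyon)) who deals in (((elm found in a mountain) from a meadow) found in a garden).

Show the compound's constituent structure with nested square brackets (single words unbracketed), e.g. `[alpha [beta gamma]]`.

[[garden [meadow [mountain elm]]] [[canyon carp] hunter]]

Whole compound: head "hunter" (specifically "canyon carp hunter"), modifier "garden meadow mountain elm".
Inside "garden meadow mountain elm": head "elm" (specifically "meadow mountain elm"), modifier "garden".
Inside "meadow mountain elm": head "elm" (specifically "mountain elm"), modifier "meadow".
Inside "mountain elm": head "elm", modifier "mountain".
Inside "canyon carp hunter": head "hunter", modifier "canyon carp".
Inside "canyon carp": head "carp", modifier "canyon".
Putting it together: [[garden [meadow [mountain elm]]] [[canyon carp] hunter]].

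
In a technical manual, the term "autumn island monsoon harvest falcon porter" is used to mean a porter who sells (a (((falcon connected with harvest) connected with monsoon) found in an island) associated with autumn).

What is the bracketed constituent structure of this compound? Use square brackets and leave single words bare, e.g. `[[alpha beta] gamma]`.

[[autumn [island [monsoon [harvest falcon]]]] porter]

Overall it is a kind of porter; the modifier is "autumn island monsoon harvest falcon".
"autumn island monsoon harvest falcon" → head "falcon" (specifically "island monsoon harvest falcon"), modifier "autumn".
"island monsoon harvest falcon" → head "falcon" (specifically "monsoon harvest falcon"), modifier "island".
"monsoon harvest falcon" → head "falcon" (specifically "harvest falcon"), modifier "monsoon".
"harvest falcon" → head "falcon", modifier "harvest".
Assembled: [[autumn [island [monsoon [harvest falcon]]]] porter].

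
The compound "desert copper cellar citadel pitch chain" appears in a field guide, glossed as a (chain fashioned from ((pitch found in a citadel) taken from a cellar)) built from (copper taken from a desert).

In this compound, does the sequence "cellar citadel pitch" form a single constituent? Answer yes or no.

The paraphrase groups the words so that "cellar citadel pitch" is one unit: it corresponds to a single parenthesized sub-phrase.
The full structure is [[desert copper] [[cellar [citadel pitch]] chain]], in which [cellar citadel pitch] is a constituent.

yes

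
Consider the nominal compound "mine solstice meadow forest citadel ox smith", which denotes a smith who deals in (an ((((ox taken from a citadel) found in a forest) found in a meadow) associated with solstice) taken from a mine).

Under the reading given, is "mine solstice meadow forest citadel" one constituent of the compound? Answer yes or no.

no

The top-level split is [mine solstice meadow forest citadel ox] [smith]; the full structure is [[mine [solstice [meadow [forest [citadel ox]]]]] smith].
"mine solstice meadow forest citadel" straddles a constituent boundary, so it is not a single unit.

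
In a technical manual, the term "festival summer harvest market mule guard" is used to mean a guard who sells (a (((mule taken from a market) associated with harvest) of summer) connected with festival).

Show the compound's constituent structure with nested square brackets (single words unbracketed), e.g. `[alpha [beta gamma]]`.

Overall it is a kind of guard; the modifier is "festival summer harvest market mule".
"festival summer harvest market mule" → head "mule" (specifically "summer harvest market mule"), modifier "festival".
"summer harvest market mule" → head "mule" (specifically "harvest market mule"), modifier "summer".
"harvest market mule" → head "mule" (specifically "market mule"), modifier "harvest".
"market mule" → head "mule", modifier "market".
So the structure is [[festival [summer [harvest [market mule]]]] guard].

[[festival [summer [harvest [market mule]]]] guard]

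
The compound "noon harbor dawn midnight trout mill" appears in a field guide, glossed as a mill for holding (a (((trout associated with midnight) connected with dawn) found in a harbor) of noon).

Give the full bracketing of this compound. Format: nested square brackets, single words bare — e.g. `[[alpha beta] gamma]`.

[[noon [harbor [dawn [midnight trout]]]] mill]

Overall it is a kind of mill; the modifier is "noon harbor dawn midnight trout".
Inside "noon harbor dawn midnight trout": head "trout" (specifically "harbor dawn midnight trout"), modifier "noon".
Inside "harbor dawn midnight trout": head "trout" (specifically "dawn midnight trout"), modifier "harbor".
Inside "dawn midnight trout": head "trout" (specifically "midnight trout"), modifier "dawn".
Inside "midnight trout": head "trout", modifier "midnight".
So the structure is [[noon [harbor [dawn [midnight trout]]]] mill].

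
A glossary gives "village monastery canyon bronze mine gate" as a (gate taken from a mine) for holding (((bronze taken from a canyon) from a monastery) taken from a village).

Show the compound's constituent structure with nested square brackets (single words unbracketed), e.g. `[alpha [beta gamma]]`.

[[village [monastery [canyon bronze]]] [mine gate]]

At the top level: head "gate" (specifically "mine gate"); modifier "village monastery canyon bronze".
"village monastery canyon bronze" → head "bronze" (specifically "monastery canyon bronze"), modifier "village".
"monastery canyon bronze" → head "bronze" (specifically "canyon bronze"), modifier "monastery".
"canyon bronze" → head "bronze", modifier "canyon".
"mine gate" → head "gate", modifier "mine".
Assembled: [[village [monastery [canyon bronze]]] [mine gate]].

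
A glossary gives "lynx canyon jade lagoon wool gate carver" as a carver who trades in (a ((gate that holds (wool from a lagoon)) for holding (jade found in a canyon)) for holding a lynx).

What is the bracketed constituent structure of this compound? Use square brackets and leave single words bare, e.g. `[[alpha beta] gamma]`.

Overall it is a kind of carver; the modifier is "lynx canyon jade lagoon wool gate".
Within "lynx canyon jade lagoon wool gate", the head is "gate" (specifically "canyon jade lagoon wool gate") and the modifier is "lynx".
Within "canyon jade lagoon wool gate", the head is "gate" (specifically "lagoon wool gate") and the modifier is "canyon jade".
Within "canyon jade", the head is "jade" and the modifier is "canyon".
Within "lagoon wool gate", the head is "gate" and the modifier is "lagoon wool".
Within "lagoon wool", the head is "wool" and the modifier is "lagoon".
So the structure is [[lynx [[canyon jade] [[lagoon wool] gate]]] carver].

[[lynx [[canyon jade] [[lagoon wool] gate]]] carver]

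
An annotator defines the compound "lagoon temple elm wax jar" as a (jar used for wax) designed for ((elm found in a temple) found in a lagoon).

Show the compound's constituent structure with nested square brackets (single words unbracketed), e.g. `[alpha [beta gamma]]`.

The outermost head in the paraphrase is "jar" (specifically "wax jar"), modified by "lagoon temple elm".
Inside "lagoon temple elm": head "elm" (specifically "temple elm"), modifier "lagoon".
Inside "temple elm": head "elm", modifier "temple".
Inside "wax jar": head "jar", modifier "wax".
Putting it together: [[lagoon [temple elm]] [wax jar]].

[[lagoon [temple elm]] [wax jar]]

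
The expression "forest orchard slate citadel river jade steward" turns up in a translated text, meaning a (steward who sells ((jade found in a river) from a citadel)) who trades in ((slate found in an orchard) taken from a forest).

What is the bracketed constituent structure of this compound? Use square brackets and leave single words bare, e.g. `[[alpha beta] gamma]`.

[[forest [orchard slate]] [[citadel [river jade]] steward]]

At the top level: head "steward" (specifically "citadel river jade steward"); modifier "forest orchard slate".
"forest orchard slate" → head "slate" (specifically "orchard slate"), modifier "forest".
"orchard slate" → head "slate", modifier "orchard".
"citadel river jade steward" → head "steward", modifier "citadel river jade".
"citadel river jade" → head "jade" (specifically "river jade"), modifier "citadel".
"river jade" → head "jade", modifier "river".
Putting it together: [[forest [orchard slate]] [[citadel [river jade]] steward]].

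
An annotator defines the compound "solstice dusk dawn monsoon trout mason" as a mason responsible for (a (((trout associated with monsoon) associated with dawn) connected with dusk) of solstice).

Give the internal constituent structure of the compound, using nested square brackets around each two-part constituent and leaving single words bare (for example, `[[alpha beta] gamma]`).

At the top level: head "mason"; modifier "solstice dusk dawn monsoon trout".
Within "solstice dusk dawn monsoon trout", the head is "trout" (specifically "dusk dawn monsoon trout") and the modifier is "solstice".
Within "dusk dawn monsoon trout", the head is "trout" (specifically "dawn monsoon trout") and the modifier is "dusk".
Within "dawn monsoon trout", the head is "trout" (specifically "monsoon trout") and the modifier is "dawn".
Within "monsoon trout", the head is "trout" and the modifier is "monsoon".
So the structure is [[solstice [dusk [dawn [monsoon trout]]]] mason].

[[solstice [dusk [dawn [monsoon trout]]]] mason]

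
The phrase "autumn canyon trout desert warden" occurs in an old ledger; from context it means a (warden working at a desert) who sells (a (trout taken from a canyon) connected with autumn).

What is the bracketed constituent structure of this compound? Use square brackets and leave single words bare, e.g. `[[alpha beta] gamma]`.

The outermost head in the paraphrase is "warden" (specifically "desert warden"), modified by "autumn canyon trout".
Within "autumn canyon trout", the head is "trout" (specifically "canyon trout") and the modifier is "autumn".
Within "canyon trout", the head is "trout" and the modifier is "canyon".
Within "desert warden", the head is "warden" and the modifier is "desert".
So the structure is [[autumn [canyon trout]] [desert warden]].

[[autumn [canyon trout]] [desert warden]]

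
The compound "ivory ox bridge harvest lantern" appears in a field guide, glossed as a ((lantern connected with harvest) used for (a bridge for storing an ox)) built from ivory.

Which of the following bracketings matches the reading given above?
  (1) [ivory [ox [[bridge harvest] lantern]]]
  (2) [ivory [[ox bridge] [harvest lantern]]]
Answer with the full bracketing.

The paraphrase's head is the "lantern" part ("ox bridge harvest lantern"); its modifier is "ivory".
That top-level split, carried through the inner groups, gives [ivory [[ox bridge] [harvest lantern]]].

[ivory [[ox bridge] [harvest lantern]]]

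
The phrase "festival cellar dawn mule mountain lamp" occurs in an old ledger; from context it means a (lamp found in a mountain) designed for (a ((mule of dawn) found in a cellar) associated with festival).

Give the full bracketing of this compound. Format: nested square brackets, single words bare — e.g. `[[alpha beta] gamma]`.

The outermost head in the paraphrase is "lamp" (specifically "mountain lamp"), modified by "festival cellar dawn mule".
Within "festival cellar dawn mule", the head is "mule" (specifically "cellar dawn mule") and the modifier is "festival".
Within "cellar dawn mule", the head is "mule" (specifically "dawn mule") and the modifier is "cellar".
Within "dawn mule", the head is "mule" and the modifier is "dawn".
Within "mountain lamp", the head is "lamp" and the modifier is "mountain".
Assembled: [[festival [cellar [dawn mule]]] [mountain lamp]].

[[festival [cellar [dawn mule]]] [mountain lamp]]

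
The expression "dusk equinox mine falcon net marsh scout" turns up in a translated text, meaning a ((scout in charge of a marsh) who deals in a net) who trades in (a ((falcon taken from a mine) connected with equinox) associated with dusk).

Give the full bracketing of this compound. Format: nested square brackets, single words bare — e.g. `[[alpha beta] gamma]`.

[[dusk [equinox [mine falcon]]] [net [marsh scout]]]

The outermost head in the paraphrase is "scout" (specifically "net marsh scout"), modified by "dusk equinox mine falcon".
"dusk equinox mine falcon" → head "falcon" (specifically "equinox mine falcon"), modifier "dusk".
"equinox mine falcon" → head "falcon" (specifically "mine falcon"), modifier "equinox".
"mine falcon" → head "falcon", modifier "mine".
"net marsh scout" → head "scout" (specifically "marsh scout"), modifier "net".
"marsh scout" → head "scout", modifier "marsh".
Putting it together: [[dusk [equinox [mine falcon]]] [net [marsh scout]]].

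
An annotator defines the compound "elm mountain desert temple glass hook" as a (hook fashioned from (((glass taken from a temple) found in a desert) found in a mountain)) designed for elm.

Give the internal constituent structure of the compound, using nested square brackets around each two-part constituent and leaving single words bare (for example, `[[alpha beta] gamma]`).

[elm [[mountain [desert [temple glass]]] hook]]

Whole compound: head "hook" (specifically "mountain desert temple glass hook"), modifier "elm".
"mountain desert temple glass hook" → head "hook", modifier "mountain desert temple glass".
"mountain desert temple glass" → head "glass" (specifically "desert temple glass"), modifier "mountain".
"desert temple glass" → head "glass" (specifically "temple glass"), modifier "desert".
"temple glass" → head "glass", modifier "temple".
So the structure is [elm [[mountain [desert [temple glass]]] hook]].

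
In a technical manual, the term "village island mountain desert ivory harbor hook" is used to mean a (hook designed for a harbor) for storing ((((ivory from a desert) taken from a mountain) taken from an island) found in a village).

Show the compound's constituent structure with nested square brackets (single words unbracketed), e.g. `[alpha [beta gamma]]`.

[[village [island [mountain [desert ivory]]]] [harbor hook]]

At the top level: head "hook" (specifically "harbor hook"); modifier "village island mountain desert ivory".
Inside "village island mountain desert ivory": head "ivory" (specifically "island mountain desert ivory"), modifier "village".
Inside "island mountain desert ivory": head "ivory" (specifically "mountain desert ivory"), modifier "island".
Inside "mountain desert ivory": head "ivory" (specifically "desert ivory"), modifier "mountain".
Inside "desert ivory": head "ivory", modifier "desert".
Inside "harbor hook": head "hook", modifier "harbor".
Putting it together: [[village [island [mountain [desert ivory]]]] [harbor hook]].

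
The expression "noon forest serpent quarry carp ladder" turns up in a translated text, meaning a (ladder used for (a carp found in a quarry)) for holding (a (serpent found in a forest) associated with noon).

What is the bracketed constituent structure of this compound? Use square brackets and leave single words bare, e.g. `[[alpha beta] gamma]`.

[[noon [forest serpent]] [[quarry carp] ladder]]

At the top level: head "ladder" (specifically "quarry carp ladder"); modifier "noon forest serpent".
Within "noon forest serpent", the head is "serpent" (specifically "forest serpent") and the modifier is "noon".
Within "forest serpent", the head is "serpent" and the modifier is "forest".
Within "quarry carp ladder", the head is "ladder" and the modifier is "quarry carp".
Within "quarry carp", the head is "carp" and the modifier is "quarry".
Putting it together: [[noon [forest serpent]] [[quarry carp] ladder]].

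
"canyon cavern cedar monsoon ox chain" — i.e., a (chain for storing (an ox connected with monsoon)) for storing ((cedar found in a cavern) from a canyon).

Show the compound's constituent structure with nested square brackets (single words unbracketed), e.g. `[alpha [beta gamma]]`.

[[canyon [cavern cedar]] [[monsoon ox] chain]]

At the top level: head "chain" (specifically "monsoon ox chain"); modifier "canyon cavern cedar".
Within "canyon cavern cedar", the head is "cedar" (specifically "cavern cedar") and the modifier is "canyon".
Within "cavern cedar", the head is "cedar" and the modifier is "cavern".
Within "monsoon ox chain", the head is "chain" and the modifier is "monsoon ox".
Within "monsoon ox", the head is "ox" and the modifier is "monsoon".
So the structure is [[canyon [cavern cedar]] [[monsoon ox] chain]].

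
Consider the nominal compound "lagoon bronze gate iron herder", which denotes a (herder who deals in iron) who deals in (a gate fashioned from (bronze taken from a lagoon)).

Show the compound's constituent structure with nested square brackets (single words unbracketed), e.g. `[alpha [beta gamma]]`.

[[[lagoon bronze] gate] [iron herder]]

Whole compound: head "herder" (specifically "iron herder"), modifier "lagoon bronze gate".
Inside "lagoon bronze gate": head "gate", modifier "lagoon bronze".
Inside "lagoon bronze": head "bronze", modifier "lagoon".
Inside "iron herder": head "herder", modifier "iron".
Assembled: [[[lagoon bronze] gate] [iron herder]].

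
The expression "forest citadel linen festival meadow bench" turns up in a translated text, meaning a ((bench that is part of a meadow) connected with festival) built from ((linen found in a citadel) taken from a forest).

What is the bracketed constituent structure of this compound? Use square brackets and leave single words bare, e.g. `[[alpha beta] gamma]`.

[[forest [citadel linen]] [festival [meadow bench]]]

Overall it is a kind of bench (specifically "festival meadow bench"); the modifier is "forest citadel linen".
Within "forest citadel linen", the head is "linen" (specifically "citadel linen") and the modifier is "forest".
Within "citadel linen", the head is "linen" and the modifier is "citadel".
Within "festival meadow bench", the head is "bench" (specifically "meadow bench") and the modifier is "festival".
Within "meadow bench", the head is "bench" and the modifier is "meadow".
Assembled: [[forest [citadel linen]] [festival [meadow bench]]].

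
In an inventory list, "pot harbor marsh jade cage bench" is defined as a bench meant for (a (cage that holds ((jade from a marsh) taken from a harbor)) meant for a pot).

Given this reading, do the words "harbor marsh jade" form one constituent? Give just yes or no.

The paraphrase groups the words so that "harbor marsh jade" is one unit: it corresponds to a single parenthesized sub-phrase.
The full structure is [[pot [[harbor [marsh jade]] cage]] bench], in which [harbor marsh jade] is a constituent.

yes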